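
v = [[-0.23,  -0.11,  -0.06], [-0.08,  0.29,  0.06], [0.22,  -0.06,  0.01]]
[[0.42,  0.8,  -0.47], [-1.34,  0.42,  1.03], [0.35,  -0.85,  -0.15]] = v @ [[0.34,-3.91,0.36], [-4.53,0.06,3.72], [0.06,1.55,-0.30]]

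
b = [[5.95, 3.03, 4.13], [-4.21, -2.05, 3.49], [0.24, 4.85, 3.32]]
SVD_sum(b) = [[5.13, 4.51, 3.41], [-1.67, -1.47, -1.11], [3.03, 2.67, 2.01]] + [[0.06, -0.01, -0.07], [-3.12, 0.53, 4.0], [-1.81, 0.31, 2.32]] + [[0.77, -1.47, 0.79], [0.58, -1.12, 0.6], [-0.98, 1.88, -1.01]]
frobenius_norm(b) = 11.42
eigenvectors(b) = [[(-0.03+0j), 0.81+0.00j, (0.81-0j)], [0.84+0.00j, -0.25+0.30j, -0.25-0.30j], [-0.54+0.00j, (0.14+0.42j), (0.14-0.42j)]]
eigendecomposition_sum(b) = [[0.04-0.00j, (0.1-0j), -0.07+0.00j], [(-1.25+0j), -2.89+0.00j, 2.04-0.00j], [0.81-0.00j, 1.87-0.00j, -1.32+0.00j]] + [[2.95+1.51j,(1.46-2.4j),2.10-3.79j],[-1.48+0.61j,(0.42+1.29j),0.73+1.96j],[-0.28+1.78j,1.49+0.36j,2.32+0.45j]] + [[2.95-1.51j, (1.46+2.4j), 2.10+3.79j], [(-1.48-0.61j), 0.42-1.29j, 0.73-1.96j], [-0.28-1.78j, 1.49-0.36j, (2.32-0.45j)]]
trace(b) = 7.22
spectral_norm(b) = 9.21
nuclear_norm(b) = 18.39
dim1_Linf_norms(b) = [5.95, 4.21, 4.85]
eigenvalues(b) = [(-4.16+0j), (5.69+3.25j), (5.69-3.25j)]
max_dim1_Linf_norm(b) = 5.95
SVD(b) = [[-0.83, 0.02, -0.56], [0.27, -0.86, -0.42], [-0.49, -0.50, 0.71]] @ diag([9.20589635743724, 5.897111740039671, 3.2901436718797052]) @ [[-0.67,-0.59,-0.45],[0.61,-0.1,-0.78],[-0.42,0.8,-0.43]]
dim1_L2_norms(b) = [7.85, 5.84, 5.88]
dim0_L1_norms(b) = [10.4, 9.93, 10.94]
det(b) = -178.62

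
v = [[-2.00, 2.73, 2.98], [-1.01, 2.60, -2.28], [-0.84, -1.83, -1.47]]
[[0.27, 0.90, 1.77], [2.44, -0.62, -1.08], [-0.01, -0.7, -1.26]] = v @[[-0.19, 0.12, 0.17], [0.46, 0.08, 0.15], [-0.46, 0.31, 0.57]]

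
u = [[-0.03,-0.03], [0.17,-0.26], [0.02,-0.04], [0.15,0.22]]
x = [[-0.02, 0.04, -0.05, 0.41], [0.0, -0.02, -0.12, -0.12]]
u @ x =[[0.0, -0.0, 0.01, -0.01], [-0.0, 0.01, 0.02, 0.10], [-0.00, 0.0, 0.00, 0.01], [-0.00, 0.0, -0.03, 0.04]]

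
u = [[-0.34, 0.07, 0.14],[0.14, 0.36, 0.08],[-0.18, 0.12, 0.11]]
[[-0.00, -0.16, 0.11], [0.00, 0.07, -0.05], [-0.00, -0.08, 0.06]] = u @ [[0.01,0.37,-0.27],[0.0,0.11,-0.08],[-0.01,-0.28,0.2]]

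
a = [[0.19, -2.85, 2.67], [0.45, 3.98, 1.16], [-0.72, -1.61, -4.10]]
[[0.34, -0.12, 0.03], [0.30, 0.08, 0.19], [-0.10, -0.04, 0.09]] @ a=[[-0.01, -1.49, 0.65],  [-0.04, -0.84, 0.11],  [-0.10, -0.02, -0.68]]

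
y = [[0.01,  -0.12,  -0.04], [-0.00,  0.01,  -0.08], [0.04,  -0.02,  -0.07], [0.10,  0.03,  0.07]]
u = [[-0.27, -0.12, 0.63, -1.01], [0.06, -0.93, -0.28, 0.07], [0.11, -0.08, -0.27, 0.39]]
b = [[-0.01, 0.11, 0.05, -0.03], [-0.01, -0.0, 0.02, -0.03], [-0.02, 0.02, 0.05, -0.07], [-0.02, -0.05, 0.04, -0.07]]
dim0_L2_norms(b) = [0.03, 0.12, 0.08, 0.11]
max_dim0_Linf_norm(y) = 0.12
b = y @ u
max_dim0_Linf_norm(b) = 0.11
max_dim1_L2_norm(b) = 0.12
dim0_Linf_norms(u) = [0.27, 0.93, 0.63, 1.01]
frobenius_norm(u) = 1.64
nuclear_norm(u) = 2.30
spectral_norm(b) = 0.15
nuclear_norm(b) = 0.27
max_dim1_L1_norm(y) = 0.2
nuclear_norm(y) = 0.36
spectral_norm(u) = 1.34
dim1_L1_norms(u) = [2.03, 1.34, 0.85]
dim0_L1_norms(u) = [0.44, 1.13, 1.18, 1.47]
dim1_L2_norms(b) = [0.12, 0.04, 0.09, 0.1]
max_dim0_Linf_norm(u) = 1.01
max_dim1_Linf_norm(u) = 1.01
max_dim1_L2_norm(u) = 1.23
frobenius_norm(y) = 0.21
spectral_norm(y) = 0.16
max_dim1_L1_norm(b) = 0.2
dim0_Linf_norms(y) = [0.1, 0.12, 0.08]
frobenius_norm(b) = 0.19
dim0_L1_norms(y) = [0.15, 0.18, 0.26]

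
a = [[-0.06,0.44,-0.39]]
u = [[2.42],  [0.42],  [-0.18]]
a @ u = [[0.11]]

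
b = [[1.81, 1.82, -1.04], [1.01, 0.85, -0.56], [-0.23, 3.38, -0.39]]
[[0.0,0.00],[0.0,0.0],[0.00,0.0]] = b @ [[-0.0, -0.00], [0.0, 0.00], [-0.0, -0.00]]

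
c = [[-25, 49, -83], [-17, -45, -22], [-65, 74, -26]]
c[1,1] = -45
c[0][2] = -83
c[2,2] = -26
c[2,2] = -26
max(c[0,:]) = 49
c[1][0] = -17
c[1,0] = -17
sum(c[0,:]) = -59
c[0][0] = -25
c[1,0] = -17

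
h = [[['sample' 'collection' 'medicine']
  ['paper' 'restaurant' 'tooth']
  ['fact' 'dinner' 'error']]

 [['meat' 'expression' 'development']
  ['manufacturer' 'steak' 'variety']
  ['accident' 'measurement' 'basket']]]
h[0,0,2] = 'medicine'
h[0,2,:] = ['fact', 'dinner', 'error']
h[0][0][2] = 'medicine'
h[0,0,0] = 'sample'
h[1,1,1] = 'steak'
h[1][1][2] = 'variety'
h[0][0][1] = 'collection'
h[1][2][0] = 'accident'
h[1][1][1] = 'steak'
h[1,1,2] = 'variety'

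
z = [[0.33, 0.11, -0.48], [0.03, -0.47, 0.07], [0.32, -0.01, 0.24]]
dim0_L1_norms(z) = [0.68, 0.59, 0.79]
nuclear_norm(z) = 1.46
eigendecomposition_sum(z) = [[(0.16+0.18j), (0.03+0.01j), -0.24+0.17j],  [0.02-0.01j, -0j, 0.01+0.02j],  [(0.16-0.12j), (0.01-0.02j), (0.12+0.21j)]] + [[0.16-0.18j, 0.03-0.01j, (-0.24-0.17j)], [(0.02+0.01j), 0.00+0.00j, (0.01-0.02j)], [0.16+0.12j, 0.01+0.02j, (0.12-0.21j)]] + [[0.00-0.00j,  0.05-0.00j,  (-0+0j)],[-0.00+0.00j,  (-0.47+0j),  0.05-0.00j],[-0.00+0.00j,  -0.03+0.00j,  0.00-0.00j]]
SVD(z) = [[-0.89, -0.43, -0.12], [0.43, -0.78, -0.45], [0.1, -0.46, 0.88]] @ diag([0.6238690547517657, 0.45087284833293306, 0.3817081046549652]) @ [[-0.4, -0.49, 0.78], [-0.69, 0.72, 0.09], [0.6, 0.5, 0.62]]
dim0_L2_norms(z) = [0.46, 0.48, 0.54]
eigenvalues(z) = [(0.28+0.38j), (0.28-0.38j), (-0.47+0j)]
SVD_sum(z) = [[0.22,  0.27,  -0.43], [-0.11,  -0.13,  0.21], [-0.03,  -0.03,  0.05]] + [[0.13, -0.14, -0.02], [0.24, -0.25, -0.03], [0.14, -0.15, -0.02]] + [[-0.03, -0.02, -0.03], [-0.1, -0.09, -0.11], [0.2, 0.17, 0.21]]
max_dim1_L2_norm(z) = 0.59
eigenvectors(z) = [[(-0.77+0j), -0.77-0.00j, (0.1+0j)], [-0.01+0.06j, (-0.01-0.06j), -0.99+0.00j], [-0.07+0.63j, -0.07-0.63j, (-0.06+0j)]]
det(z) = -0.11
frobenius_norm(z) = 0.86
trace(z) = 0.10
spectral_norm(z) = 0.62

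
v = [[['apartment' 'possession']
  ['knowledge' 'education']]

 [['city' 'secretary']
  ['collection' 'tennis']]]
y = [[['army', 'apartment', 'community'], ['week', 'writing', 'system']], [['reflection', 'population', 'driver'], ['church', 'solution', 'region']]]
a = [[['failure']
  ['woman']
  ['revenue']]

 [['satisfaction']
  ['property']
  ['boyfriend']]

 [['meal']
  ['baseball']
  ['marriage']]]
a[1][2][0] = 'boyfriend'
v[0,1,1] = 'education'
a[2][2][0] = 'marriage'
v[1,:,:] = [['city', 'secretary'], ['collection', 'tennis']]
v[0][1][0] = 'knowledge'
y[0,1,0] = 'week'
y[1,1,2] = 'region'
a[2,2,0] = 'marriage'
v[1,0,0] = 'city'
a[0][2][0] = 'revenue'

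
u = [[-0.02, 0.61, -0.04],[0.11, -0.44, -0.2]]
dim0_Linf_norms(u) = [0.11, 0.61, 0.2]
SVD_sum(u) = [[-0.07,0.59,0.07], [0.05,-0.46,-0.06]] + [[0.05, 0.02, -0.11], [0.06, 0.02, -0.14]]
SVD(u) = [[-0.79, 0.62], [0.62, 0.79]] @ diag([0.7617308367478469, 0.19891237354027247]) @ [[0.11, -0.99, -0.12], [0.37, 0.15, -0.92]]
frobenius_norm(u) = 0.79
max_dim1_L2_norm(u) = 0.61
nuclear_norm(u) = 0.96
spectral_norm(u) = 0.76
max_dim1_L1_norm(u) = 0.75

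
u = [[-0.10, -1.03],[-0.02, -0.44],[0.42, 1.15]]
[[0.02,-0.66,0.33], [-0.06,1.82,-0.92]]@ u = [[0.15,0.65], [-0.42,-1.80]]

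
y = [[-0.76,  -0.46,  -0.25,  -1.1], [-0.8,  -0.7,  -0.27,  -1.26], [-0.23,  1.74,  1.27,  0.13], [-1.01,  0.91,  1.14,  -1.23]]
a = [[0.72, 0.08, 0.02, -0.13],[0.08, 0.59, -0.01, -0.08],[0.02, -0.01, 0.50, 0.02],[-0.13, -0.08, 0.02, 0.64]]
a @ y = [[-0.48, -0.47, -0.32, -0.73],[-0.45, -0.54, -0.28, -0.73],[-0.14, 0.89, 0.66, 0.03],[-0.49, 0.73, 0.81, -0.54]]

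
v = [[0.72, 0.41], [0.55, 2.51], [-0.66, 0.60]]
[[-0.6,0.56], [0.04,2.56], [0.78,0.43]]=v @[[-0.97, 0.23], [0.23, 0.97]]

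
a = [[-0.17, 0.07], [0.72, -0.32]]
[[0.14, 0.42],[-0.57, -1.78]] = a @ [[-0.9, -2.53], [-0.23, -0.14]]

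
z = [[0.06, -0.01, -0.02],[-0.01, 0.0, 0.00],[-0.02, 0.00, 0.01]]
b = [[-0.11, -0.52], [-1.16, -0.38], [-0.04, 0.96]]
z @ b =[[0.01,-0.05], [0.0,0.01], [0.00,0.02]]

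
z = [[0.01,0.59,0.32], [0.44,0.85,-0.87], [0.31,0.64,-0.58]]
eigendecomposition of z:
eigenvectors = [[0.69, 0.84, 0.94], [0.56, -0.47, -0.17], [0.45, -0.27, 0.31]]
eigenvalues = [0.7, -0.42, 0.01]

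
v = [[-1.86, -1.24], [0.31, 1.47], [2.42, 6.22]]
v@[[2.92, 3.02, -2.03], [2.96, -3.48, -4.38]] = [[-9.10, -1.3, 9.21], [5.26, -4.18, -7.07], [25.48, -14.34, -32.16]]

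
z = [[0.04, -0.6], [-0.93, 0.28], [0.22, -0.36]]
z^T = [[0.04, -0.93, 0.22], [-0.60, 0.28, -0.36]]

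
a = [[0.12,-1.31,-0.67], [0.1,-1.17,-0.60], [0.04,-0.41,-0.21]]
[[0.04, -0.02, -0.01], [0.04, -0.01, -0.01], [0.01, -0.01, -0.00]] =a @[[-0.31, -0.28, 0.06], [-0.02, 0.04, 0.00], [-0.08, -0.1, 0.02]]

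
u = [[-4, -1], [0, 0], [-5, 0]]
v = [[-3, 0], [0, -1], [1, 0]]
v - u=[[1, 1], [0, -1], [6, 0]]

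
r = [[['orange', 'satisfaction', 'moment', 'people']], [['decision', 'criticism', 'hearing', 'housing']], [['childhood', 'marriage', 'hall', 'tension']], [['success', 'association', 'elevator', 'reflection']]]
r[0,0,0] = 'orange'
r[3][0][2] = 'elevator'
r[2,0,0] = 'childhood'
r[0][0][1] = 'satisfaction'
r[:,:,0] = [['orange'], ['decision'], ['childhood'], ['success']]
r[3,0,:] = ['success', 'association', 'elevator', 'reflection']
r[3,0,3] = 'reflection'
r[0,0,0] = 'orange'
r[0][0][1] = 'satisfaction'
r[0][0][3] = 'people'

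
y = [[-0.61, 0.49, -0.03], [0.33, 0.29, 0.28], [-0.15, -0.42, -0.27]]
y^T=[[-0.61, 0.33, -0.15], [0.49, 0.29, -0.42], [-0.03, 0.28, -0.27]]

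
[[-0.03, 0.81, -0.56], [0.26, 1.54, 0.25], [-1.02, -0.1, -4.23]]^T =[[-0.03, 0.26, -1.02], [0.81, 1.54, -0.10], [-0.56, 0.25, -4.23]]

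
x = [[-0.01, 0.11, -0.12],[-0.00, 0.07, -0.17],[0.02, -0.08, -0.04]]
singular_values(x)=[0.24, 0.1, 0.0]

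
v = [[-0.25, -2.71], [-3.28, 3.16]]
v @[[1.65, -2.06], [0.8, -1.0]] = [[-2.58, 3.22],[-2.88, 3.60]]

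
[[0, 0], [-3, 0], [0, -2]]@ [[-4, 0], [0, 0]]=[[0, 0], [12, 0], [0, 0]]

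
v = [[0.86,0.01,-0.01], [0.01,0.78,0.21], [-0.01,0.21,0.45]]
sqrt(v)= [[0.93, 0.01, -0.01], [0.01, 0.87, 0.14], [-0.01, 0.14, 0.66]]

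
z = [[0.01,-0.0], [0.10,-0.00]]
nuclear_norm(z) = 0.10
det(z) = 0.00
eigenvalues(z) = [-0.0, 0.01]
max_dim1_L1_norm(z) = 0.1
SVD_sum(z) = [[0.01, 0.0], [0.10, 0.00]] + [[-0.00, 0.0], [-0.00, -0.00]]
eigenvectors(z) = [[0.00, 0.1], [1.00, 1.00]]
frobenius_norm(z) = 0.10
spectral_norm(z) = 0.10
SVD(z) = [[-0.1, -1.00], [-1.00, 0.10]] @ diag([0.1004987562112089, -0.0]) @ [[-1.00, -0.0],[0.00, 1.00]]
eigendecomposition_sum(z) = [[-0.00, -0.0], [0.00, -0.0]] + [[0.01, 0.00], [0.1, 0.00]]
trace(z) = 0.01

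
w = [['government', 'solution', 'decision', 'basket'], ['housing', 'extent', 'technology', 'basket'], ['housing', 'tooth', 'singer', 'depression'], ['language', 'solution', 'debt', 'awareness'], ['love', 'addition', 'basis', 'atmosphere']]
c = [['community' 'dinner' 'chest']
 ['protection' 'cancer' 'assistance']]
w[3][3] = 'awareness'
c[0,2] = 'chest'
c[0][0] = 'community'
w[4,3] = 'atmosphere'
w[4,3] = 'atmosphere'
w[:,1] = ['solution', 'extent', 'tooth', 'solution', 'addition']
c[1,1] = 'cancer'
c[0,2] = 'chest'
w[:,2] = ['decision', 'technology', 'singer', 'debt', 'basis']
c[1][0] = 'protection'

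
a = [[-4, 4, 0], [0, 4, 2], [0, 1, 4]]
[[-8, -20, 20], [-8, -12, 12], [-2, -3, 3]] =a@[[0, 2, -2], [-2, -3, 3], [0, 0, 0]]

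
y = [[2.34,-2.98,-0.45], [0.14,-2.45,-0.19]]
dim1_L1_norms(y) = [5.77, 2.78]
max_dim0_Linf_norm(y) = 2.98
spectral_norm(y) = 4.37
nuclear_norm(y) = 5.60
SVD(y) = [[-0.86, -0.51], [-0.51, 0.86]] @ diag([4.372161536241079, 1.2251136686095874]) @ [[-0.48, 0.87, 0.11],[-0.87, -0.48, 0.05]]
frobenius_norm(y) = 4.54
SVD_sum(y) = [[1.80, -3.28, -0.42], [1.06, -1.94, -0.25]] + [[0.54, 0.3, -0.03], [-0.92, -0.51, 0.06]]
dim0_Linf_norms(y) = [2.34, 2.98, 0.45]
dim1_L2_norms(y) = [3.82, 2.46]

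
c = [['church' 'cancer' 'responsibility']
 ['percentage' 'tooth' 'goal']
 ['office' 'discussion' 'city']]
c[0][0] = 'church'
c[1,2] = 'goal'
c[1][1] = 'tooth'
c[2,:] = ['office', 'discussion', 'city']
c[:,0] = ['church', 'percentage', 'office']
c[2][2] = 'city'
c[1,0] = 'percentage'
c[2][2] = 'city'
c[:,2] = ['responsibility', 'goal', 'city']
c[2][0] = 'office'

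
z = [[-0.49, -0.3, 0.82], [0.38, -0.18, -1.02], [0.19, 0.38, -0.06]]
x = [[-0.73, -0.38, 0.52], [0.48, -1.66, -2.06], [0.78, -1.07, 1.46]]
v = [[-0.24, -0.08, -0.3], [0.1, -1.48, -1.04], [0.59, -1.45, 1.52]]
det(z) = 0.00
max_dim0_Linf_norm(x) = 2.06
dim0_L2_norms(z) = [0.65, 0.52, 1.31]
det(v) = 0.74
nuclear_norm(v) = 4.20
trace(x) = -0.93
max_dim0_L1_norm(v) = 3.01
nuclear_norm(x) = 5.56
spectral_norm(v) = 2.24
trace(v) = -0.20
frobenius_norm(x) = 3.47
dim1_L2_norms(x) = [0.97, 2.69, 1.97]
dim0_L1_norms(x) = [1.99, 3.11, 4.04]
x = z + v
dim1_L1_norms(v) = [0.62, 2.62, 3.56]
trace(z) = -0.73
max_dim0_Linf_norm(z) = 1.02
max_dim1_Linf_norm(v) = 1.52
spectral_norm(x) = 2.75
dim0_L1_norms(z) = [1.06, 0.86, 1.9]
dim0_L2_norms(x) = [1.17, 2.01, 2.58]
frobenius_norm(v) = 2.86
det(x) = 4.66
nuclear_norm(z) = 2.00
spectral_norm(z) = 1.45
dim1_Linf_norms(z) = [0.82, 1.02, 0.38]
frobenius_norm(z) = 1.55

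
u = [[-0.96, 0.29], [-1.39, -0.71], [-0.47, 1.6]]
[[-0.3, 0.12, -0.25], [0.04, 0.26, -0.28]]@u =[[0.24, -0.57],[-0.27, -0.62]]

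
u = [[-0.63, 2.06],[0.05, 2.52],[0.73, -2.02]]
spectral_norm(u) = 3.89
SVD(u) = [[-0.55, 0.37], [-0.63, -0.77], [0.54, -0.53]] @ diag([3.8944084746957737, 0.6635379659203675]) @ [[0.18, -0.98],[-0.98, -0.18]]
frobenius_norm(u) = 3.95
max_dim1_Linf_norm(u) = 2.52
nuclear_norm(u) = 4.56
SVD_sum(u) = [[-0.39,2.1],  [-0.45,2.43],  [0.39,-2.08]] + [[-0.24, -0.04],[0.50, 0.09],[0.34, 0.06]]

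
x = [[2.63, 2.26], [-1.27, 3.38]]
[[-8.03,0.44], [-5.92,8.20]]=x @ [[-1.17, -1.45], [-2.19, 1.88]]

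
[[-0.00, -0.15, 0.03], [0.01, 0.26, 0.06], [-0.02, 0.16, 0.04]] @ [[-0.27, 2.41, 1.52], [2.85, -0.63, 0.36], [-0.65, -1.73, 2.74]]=[[-0.45, 0.04, 0.03], [0.7, -0.24, 0.27], [0.44, -0.22, 0.14]]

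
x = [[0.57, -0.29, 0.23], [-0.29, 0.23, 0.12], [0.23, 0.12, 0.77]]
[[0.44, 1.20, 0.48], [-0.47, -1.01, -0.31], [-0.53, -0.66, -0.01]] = x @ [[0.56, 2.11, -0.75], [-0.96, -1.05, -2.63], [-0.7, -1.32, 0.62]]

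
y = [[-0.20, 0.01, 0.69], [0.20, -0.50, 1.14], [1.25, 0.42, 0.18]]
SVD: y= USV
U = [[0.34, -0.34, 0.88], [0.79, -0.41, -0.46], [0.52, 0.85, 0.13]]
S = [1.44, 1.3, 0.33]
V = [[0.51, -0.12, 0.85], [0.8, 0.43, -0.42], [-0.31, 0.90, 0.31]]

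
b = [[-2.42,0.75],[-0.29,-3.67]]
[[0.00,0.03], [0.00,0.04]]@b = [[-0.01, -0.11],[-0.01, -0.15]]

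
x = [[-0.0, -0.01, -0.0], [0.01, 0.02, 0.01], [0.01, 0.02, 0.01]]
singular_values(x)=[0.04, 0.01, 0.0]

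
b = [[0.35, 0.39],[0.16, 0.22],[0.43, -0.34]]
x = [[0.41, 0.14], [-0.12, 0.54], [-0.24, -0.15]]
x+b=[[0.76,0.53], [0.04,0.76], [0.19,-0.49]]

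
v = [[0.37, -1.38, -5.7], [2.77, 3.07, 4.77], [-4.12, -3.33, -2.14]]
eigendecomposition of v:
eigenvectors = [[-0.85,  -0.58,  -0.54], [0.11,  0.68,  0.8], [0.51,  -0.45,  -0.26]]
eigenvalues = [3.99, -2.39, -0.3]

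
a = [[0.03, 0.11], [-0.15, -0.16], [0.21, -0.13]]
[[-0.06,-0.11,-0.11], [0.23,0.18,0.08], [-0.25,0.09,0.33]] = a@[[-1.31, -0.17, 0.8], [-0.20, -0.99, -1.22]]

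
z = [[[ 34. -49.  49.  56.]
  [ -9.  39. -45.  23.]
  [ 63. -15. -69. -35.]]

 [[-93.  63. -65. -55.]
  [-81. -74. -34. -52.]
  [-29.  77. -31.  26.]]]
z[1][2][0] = -29.0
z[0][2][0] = 63.0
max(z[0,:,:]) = 63.0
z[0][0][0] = 34.0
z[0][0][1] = -49.0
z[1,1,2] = -34.0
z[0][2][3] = -35.0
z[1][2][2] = -31.0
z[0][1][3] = 23.0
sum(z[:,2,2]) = -100.0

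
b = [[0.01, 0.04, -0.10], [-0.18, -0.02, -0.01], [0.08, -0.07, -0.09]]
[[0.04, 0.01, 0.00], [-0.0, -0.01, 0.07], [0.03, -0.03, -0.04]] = b @ [[0.03, 0.03, -0.39], [0.08, 0.31, 0.09], [-0.4, 0.07, -0.02]]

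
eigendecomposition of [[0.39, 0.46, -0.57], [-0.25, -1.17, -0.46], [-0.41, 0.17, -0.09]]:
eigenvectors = [[(0.88+0j),-0.45-0.19j,-0.45+0.19j], [-0.00+0.00j,0.75+0.00j,0.75-0.00j], [(-0.47+0j),-0.39-0.22j,(-0.39+0.22j)]]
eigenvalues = [(0.69+0j), (-0.78+0.2j), (-0.78-0.2j)]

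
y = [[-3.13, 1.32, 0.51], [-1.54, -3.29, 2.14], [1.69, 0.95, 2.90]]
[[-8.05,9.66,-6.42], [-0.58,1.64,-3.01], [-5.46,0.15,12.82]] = y@ [[1.44, -2.38, 2.9], [-1.87, 1.28, 1.1], [-2.11, 1.02, 2.37]]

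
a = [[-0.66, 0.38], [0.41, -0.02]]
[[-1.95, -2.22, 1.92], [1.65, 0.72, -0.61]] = a@[[4.12,1.60,-1.37], [2.02,-3.07,2.66]]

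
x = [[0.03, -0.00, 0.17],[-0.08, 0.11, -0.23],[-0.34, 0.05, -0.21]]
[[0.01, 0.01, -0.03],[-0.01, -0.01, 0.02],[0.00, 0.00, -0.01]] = x@ [[-0.04, -0.05, 0.12], [0.03, 0.04, -0.11], [0.06, 0.07, -0.18]]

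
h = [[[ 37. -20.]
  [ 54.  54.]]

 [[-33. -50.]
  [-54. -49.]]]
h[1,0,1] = -50.0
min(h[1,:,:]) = -54.0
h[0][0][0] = 37.0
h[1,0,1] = -50.0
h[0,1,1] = 54.0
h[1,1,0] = -54.0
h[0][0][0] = 37.0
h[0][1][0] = 54.0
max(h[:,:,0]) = 54.0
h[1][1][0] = -54.0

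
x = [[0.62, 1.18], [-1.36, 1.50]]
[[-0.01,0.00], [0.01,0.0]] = x @ [[-0.01, 0.0], [0.0, -0.00]]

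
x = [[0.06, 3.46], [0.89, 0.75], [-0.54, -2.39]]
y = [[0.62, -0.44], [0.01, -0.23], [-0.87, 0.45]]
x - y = [[-0.56, 3.9],[0.88, 0.98],[0.33, -2.84]]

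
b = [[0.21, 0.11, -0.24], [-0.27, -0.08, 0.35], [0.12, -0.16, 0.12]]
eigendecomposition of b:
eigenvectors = [[-0.46-0.08j, (-0.46+0.08j), -0.49+0.00j], [(0.7+0j), 0.70-0.00j, -0.63+0.00j], [0.00+0.55j, -0.55j, -0.61+0.00j]]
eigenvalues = [(0.1+0.31j), (0.1-0.31j), (0.05+0j)]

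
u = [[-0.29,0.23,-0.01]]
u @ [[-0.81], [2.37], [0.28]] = [[0.78]]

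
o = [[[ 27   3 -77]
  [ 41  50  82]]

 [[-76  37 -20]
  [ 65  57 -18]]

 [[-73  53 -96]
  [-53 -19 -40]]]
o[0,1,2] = 82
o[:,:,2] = [[-77, 82], [-20, -18], [-96, -40]]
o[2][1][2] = -40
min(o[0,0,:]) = -77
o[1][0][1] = 37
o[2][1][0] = -53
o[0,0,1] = 3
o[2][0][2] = -96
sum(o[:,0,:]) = -222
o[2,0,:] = [-73, 53, -96]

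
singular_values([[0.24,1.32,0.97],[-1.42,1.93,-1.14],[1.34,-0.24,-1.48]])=[2.76, 2.11, 1.33]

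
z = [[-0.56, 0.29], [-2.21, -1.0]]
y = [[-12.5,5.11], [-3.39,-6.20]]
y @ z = [[-4.29,-8.74], [15.6,5.22]]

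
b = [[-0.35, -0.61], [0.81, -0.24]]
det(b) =0.578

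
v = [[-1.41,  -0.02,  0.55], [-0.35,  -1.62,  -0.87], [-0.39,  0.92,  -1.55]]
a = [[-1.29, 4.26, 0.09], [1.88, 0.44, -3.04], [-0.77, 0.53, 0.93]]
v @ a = [[1.36, -5.72, 0.45], [-1.92, -2.66, 4.08], [3.43, -2.08, -4.27]]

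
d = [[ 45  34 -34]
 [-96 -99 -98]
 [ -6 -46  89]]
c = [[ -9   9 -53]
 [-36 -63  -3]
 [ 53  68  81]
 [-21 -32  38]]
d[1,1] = -99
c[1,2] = -3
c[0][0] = -9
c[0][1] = 9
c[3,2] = 38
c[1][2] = -3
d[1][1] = -99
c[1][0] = -36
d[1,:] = [-96, -99, -98]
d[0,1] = 34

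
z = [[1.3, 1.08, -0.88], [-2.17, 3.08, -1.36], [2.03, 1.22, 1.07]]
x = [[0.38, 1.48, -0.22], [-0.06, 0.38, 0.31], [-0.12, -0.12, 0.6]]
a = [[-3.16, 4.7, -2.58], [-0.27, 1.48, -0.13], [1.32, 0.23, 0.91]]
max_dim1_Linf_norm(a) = 4.7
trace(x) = 1.36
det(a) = 1.20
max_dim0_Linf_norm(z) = 3.08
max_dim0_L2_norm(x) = 1.53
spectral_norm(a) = 6.42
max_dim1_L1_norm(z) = 6.61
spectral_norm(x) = 1.59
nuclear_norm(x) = 2.36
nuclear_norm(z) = 8.15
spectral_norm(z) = 4.07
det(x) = 0.09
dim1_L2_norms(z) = [1.91, 4.01, 2.6]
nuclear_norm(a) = 8.09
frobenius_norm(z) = 5.14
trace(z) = 5.45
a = x @ z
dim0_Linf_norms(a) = [3.16, 4.7, 2.58]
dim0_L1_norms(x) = [0.56, 1.98, 1.13]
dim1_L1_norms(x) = [2.08, 0.75, 0.84]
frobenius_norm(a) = 6.61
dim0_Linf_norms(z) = [2.17, 3.08, 1.36]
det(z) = 13.80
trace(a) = -0.77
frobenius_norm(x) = 1.74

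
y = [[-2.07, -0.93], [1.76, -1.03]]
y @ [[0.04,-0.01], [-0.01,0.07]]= [[-0.07, -0.04], [0.08, -0.09]]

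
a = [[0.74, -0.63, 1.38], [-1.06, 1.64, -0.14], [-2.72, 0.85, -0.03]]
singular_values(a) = [3.45, 1.36, 1.01]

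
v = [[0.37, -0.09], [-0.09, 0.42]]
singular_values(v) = [0.49, 0.3]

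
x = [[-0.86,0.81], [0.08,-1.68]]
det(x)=1.380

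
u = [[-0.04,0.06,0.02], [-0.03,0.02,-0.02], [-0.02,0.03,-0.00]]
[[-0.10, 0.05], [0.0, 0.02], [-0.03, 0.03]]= u @ [[0.84, 0.46], [-0.44, 1.29], [-1.79, -0.65]]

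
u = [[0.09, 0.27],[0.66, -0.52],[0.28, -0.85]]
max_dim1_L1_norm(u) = 1.18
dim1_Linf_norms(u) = [0.27, 0.66, 0.85]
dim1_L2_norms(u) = [0.28, 0.84, 0.89]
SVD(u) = [[0.15, 0.53], [-0.67, 0.68], [-0.73, -0.51]] @ diag([1.188974194688815, 0.41742108758912]) @ [[-0.53,0.85], [0.85,0.53]]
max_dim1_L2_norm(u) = 0.89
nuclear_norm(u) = 1.61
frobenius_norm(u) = 1.26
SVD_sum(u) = [[-0.1, 0.15], [0.42, -0.67], [0.46, -0.74]] + [[0.19, 0.12], [0.24, 0.15], [-0.18, -0.11]]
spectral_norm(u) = 1.19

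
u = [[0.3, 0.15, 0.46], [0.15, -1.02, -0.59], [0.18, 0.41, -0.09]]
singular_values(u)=[1.27, 0.46, 0.34]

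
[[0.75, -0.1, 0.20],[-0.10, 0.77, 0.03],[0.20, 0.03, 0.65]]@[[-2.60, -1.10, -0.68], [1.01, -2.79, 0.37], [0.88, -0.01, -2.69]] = [[-1.88, -0.55, -1.08], [1.06, -2.04, 0.27], [0.08, -0.31, -1.87]]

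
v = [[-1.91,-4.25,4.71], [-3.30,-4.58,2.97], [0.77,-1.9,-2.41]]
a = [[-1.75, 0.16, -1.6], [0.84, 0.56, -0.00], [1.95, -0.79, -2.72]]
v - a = [[-0.16, -4.41, 6.31], [-4.14, -5.14, 2.97], [-1.18, -1.11, 0.31]]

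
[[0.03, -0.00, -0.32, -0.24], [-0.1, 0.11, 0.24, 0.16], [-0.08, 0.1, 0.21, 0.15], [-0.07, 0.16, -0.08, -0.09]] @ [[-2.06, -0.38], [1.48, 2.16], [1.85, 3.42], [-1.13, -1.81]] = [[-0.38, -0.67], [0.63, 0.81], [0.53, 0.69], [0.33, 0.26]]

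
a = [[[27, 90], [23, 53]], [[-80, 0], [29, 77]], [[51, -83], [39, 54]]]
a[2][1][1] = 54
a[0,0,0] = 27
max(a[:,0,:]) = 90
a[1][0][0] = -80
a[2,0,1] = -83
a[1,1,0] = 29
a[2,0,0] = 51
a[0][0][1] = 90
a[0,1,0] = 23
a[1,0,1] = 0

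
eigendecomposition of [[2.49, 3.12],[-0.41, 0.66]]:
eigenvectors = [[(0.94+0j), (0.94-0j)], [-0.28+0.20j, -0.28-0.20j]]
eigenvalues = [(1.58+0.66j), (1.58-0.66j)]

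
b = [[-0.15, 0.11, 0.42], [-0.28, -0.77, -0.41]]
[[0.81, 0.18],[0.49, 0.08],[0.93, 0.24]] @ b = [[-0.17,-0.05,0.27], [-0.1,-0.01,0.17], [-0.21,-0.08,0.29]]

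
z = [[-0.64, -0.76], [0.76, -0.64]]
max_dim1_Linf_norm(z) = 0.76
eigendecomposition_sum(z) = [[-0.32+0.38j, (-0.38-0.32j)], [0.38+0.32j, (-0.32+0.38j)]] + [[(-0.32-0.38j), (-0.38+0.32j)],  [(0.38-0.32j), -0.32-0.38j]]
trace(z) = -1.28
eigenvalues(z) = [(-0.64+0.76j), (-0.64-0.76j)]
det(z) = 0.99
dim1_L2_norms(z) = [0.99, 0.99]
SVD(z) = [[-0.64, 0.76], [0.76, 0.64]] @ diag([0.9935793878699377, 0.9935793878699376]) @ [[1.0, 0.00], [-0.0, -1.0]]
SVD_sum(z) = [[-0.64,0.00], [0.76,0.00]] + [[0.00, -0.76],  [0.0, -0.64]]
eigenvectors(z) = [[0.71+0.00j,  0.71-0.00j],[0.00-0.71j,  0.00+0.71j]]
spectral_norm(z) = 0.99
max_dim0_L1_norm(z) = 1.4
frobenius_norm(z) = 1.41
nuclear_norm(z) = 1.99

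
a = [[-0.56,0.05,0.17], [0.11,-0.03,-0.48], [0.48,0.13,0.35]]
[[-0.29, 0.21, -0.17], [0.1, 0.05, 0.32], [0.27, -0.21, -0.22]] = a @ [[0.52, -0.4, 0.08],[0.47, 0.47, -0.24],[-0.12, -0.22, -0.64]]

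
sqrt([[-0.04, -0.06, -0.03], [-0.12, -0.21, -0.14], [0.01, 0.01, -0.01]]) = [[0.13j, 0.00+0.11j, 0.00+0.01j], [0.23j, 0.00+0.43j, 0.00+0.25j], [0.00-0.03j, 0.00-0.01j, 0.00+0.12j]]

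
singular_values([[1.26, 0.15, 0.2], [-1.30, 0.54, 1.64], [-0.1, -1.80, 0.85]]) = [2.32, 1.93, 1.1]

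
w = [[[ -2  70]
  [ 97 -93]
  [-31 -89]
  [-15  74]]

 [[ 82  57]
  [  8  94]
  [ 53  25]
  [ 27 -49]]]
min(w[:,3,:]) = -49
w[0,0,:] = [-2, 70]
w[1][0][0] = 82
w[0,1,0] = 97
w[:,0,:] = [[-2, 70], [82, 57]]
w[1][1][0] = 8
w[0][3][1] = 74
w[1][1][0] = 8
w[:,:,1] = [[70, -93, -89, 74], [57, 94, 25, -49]]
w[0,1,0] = 97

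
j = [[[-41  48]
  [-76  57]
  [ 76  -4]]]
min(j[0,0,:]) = -41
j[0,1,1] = 57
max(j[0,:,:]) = 76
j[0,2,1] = -4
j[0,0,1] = 48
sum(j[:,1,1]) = 57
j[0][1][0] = -76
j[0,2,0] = 76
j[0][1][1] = 57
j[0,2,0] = 76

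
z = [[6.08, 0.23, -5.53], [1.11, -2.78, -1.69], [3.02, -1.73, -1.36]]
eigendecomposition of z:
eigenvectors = [[(-0.23+0j),-0.82+0.00j,(-0.82-0j)], [-0.88+0.00j,-0.03-0.07j,-0.03+0.07j], [-0.42+0.00j,(-0.51+0.24j),-0.51-0.24j]]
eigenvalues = [(-3.31+0j), (2.62+1.62j), (2.62-1.62j)]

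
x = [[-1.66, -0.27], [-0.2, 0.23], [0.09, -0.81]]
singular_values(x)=[1.69, 0.85]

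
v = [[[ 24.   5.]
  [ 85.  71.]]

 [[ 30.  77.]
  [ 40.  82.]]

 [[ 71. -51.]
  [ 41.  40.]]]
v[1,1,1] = 82.0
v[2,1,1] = 40.0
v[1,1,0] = 40.0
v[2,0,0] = 71.0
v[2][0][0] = 71.0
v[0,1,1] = 71.0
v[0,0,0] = 24.0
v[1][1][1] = 82.0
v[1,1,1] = 82.0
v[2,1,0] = 41.0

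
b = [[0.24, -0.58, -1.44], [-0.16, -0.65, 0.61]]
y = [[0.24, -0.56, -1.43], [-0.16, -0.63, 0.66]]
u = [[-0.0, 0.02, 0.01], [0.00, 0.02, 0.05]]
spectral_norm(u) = 0.06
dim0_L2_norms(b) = [0.29, 0.87, 1.56]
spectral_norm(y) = 1.62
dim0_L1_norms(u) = [0.0, 0.04, 0.06]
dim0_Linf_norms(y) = [0.24, 0.63, 1.43]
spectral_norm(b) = 1.62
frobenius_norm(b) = 1.81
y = u + b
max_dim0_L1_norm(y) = 2.09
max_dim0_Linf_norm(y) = 1.43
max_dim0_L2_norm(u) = 0.05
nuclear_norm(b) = 2.43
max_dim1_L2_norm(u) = 0.05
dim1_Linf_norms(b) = [1.44, 0.65]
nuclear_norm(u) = 0.07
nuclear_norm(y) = 2.42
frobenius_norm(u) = 0.06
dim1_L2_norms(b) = [1.57, 0.91]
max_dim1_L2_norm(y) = 1.55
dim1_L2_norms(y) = [1.55, 0.93]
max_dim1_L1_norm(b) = 2.26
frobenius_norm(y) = 1.81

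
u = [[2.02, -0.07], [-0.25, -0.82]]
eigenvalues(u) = [2.03, -0.83]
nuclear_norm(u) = 2.86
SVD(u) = [[-0.99,0.13], [0.13,0.99]] @ diag([2.0356981067164006, 0.8222732017469997]) @ [[-1.00, -0.02], [0.02, -1.0]]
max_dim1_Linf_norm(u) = 2.02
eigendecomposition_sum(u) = [[2.02, -0.05], [-0.18, 0.00]] + [[-0.0, -0.02], [-0.07, -0.82]]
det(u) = -1.67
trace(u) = 1.20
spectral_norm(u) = 2.04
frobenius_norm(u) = 2.20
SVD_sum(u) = [[2.02,0.04], [-0.26,-0.0]] + [[0.00, -0.11], [0.01, -0.82]]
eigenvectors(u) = [[1.0, 0.02], [-0.09, 1.00]]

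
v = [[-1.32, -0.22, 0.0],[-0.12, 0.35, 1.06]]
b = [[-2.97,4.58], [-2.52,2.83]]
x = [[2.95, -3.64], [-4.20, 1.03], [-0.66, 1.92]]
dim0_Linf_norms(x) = [4.2, 3.64]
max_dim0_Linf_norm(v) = 1.32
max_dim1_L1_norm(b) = 7.55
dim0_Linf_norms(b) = [2.97, 4.58]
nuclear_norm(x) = 8.61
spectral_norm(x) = 6.27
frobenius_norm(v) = 1.75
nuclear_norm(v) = 2.46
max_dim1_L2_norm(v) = 1.34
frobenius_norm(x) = 6.69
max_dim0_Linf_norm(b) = 4.58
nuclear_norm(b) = 7.10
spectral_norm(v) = 1.34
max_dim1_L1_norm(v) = 1.54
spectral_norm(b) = 6.63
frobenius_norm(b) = 6.65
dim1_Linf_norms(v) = [1.32, 1.06]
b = v @ x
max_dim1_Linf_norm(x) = 4.2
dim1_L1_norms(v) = [1.54, 1.53]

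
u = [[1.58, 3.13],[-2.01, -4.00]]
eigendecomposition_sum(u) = [[0.02, 0.02], [-0.01, -0.01]] + [[1.56, 3.11], [-2.00, -3.99]]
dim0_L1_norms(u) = [3.59, 7.13]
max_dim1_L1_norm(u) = 6.01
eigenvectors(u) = [[0.89, -0.62], [-0.45, 0.79]]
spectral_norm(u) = 5.69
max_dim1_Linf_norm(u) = 4.0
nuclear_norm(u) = 5.69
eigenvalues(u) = [0.01, -2.43]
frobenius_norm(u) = 5.69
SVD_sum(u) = [[1.58, 3.13],[-2.01, -4.0]] + [[0.0, -0.0], [0.00, -0.00]]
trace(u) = -2.42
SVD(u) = [[-0.62, 0.79], [0.79, 0.62]] @ diag([5.686244325130955, 0.0050472681719213]) @ [[-0.45,-0.89], [0.89,-0.45]]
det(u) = -0.03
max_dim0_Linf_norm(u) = 4.0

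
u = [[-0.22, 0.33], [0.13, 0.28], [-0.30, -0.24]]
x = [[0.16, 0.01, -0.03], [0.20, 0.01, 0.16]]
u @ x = [[0.03, 0.00, 0.06], [0.08, 0.00, 0.04], [-0.1, -0.01, -0.03]]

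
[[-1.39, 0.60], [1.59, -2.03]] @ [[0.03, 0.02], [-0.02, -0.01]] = [[-0.05,-0.03], [0.09,0.05]]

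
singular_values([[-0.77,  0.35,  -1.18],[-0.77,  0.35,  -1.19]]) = [2.06, 0.0]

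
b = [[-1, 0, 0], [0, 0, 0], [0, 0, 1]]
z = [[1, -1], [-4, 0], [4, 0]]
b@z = [[-1, 1], [0, 0], [4, 0]]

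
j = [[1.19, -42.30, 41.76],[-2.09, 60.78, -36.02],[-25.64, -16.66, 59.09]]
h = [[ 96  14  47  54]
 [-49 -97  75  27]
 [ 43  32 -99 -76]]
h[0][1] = 14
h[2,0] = 43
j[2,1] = -16.66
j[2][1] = -16.66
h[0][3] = 54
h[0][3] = 54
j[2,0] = -25.64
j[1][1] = 60.78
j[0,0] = 1.19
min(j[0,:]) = -42.3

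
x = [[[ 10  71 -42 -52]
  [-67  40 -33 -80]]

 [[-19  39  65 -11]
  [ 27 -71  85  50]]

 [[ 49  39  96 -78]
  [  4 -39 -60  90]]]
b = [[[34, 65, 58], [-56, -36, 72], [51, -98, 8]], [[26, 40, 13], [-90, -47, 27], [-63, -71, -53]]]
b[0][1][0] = -56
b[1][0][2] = 13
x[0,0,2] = -42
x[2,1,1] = -39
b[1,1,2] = 27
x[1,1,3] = 50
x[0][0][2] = -42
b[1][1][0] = -90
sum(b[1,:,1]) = -78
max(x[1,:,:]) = 85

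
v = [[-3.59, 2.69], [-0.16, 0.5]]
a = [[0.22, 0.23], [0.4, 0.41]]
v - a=[[-3.81, 2.46], [-0.56, 0.09]]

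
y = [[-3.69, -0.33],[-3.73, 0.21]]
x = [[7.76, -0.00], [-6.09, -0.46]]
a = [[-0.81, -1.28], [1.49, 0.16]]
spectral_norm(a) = 1.92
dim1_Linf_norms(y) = [3.69, 3.73]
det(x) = -3.57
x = a @ y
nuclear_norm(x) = 10.23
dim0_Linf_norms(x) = [7.76, 0.46]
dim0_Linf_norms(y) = [3.73, 0.33]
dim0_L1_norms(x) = [13.85, 0.46]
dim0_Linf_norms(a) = [1.49, 1.28]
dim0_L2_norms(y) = [5.25, 0.39]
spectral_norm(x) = 9.87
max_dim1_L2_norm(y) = 3.74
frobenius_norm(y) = 5.26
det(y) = -2.01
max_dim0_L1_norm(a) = 2.3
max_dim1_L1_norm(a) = 2.09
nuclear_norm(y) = 5.63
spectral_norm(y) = 5.25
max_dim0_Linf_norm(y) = 3.73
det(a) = 1.78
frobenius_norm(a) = 2.13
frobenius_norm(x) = 9.88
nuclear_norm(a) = 2.85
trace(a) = -0.65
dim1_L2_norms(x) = [7.76, 6.11]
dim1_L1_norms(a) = [2.09, 1.65]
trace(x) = 7.30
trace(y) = -3.48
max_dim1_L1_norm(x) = 7.76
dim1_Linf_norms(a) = [1.28, 1.49]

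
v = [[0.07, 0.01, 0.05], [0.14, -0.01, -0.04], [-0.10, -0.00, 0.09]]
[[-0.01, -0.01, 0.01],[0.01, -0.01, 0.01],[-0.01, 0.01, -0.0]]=v@[[-0.00, -0.10, 0.09], [-0.01, -0.07, 0.10], [-0.13, -0.05, 0.06]]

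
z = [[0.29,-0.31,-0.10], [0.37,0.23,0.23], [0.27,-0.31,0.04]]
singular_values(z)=[0.6, 0.48, 0.09]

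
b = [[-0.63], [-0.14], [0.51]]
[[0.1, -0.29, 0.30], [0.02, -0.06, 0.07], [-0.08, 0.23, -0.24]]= b @ [[-0.16, 0.46, -0.47]]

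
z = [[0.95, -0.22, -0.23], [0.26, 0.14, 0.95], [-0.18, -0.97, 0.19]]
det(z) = 1.001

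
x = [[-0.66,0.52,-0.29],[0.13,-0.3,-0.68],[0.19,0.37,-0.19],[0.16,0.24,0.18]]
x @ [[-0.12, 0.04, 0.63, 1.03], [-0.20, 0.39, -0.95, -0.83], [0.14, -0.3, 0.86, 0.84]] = [[-0.07, 0.26, -1.16, -1.36], [-0.05, 0.09, -0.22, -0.19], [-0.12, 0.21, -0.40, -0.27], [-0.04, 0.05, 0.03, 0.12]]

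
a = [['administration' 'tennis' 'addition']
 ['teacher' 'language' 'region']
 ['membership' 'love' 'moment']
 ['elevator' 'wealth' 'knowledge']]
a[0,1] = 'tennis'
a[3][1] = 'wealth'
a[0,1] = 'tennis'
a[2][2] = 'moment'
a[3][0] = 'elevator'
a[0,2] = 'addition'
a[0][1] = 'tennis'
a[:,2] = ['addition', 'region', 'moment', 'knowledge']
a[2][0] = 'membership'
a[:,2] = ['addition', 'region', 'moment', 'knowledge']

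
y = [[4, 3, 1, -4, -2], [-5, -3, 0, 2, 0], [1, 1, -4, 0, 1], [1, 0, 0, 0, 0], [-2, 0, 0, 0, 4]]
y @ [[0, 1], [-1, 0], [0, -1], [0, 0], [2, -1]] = [[-7, 5], [3, -5], [1, 4], [0, 1], [8, -6]]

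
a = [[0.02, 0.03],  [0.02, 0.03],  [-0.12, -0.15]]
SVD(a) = [[-0.18, -0.68], [-0.18, -0.68], [0.97, -0.26]] @ diag([0.19870018553746133, 0.004270394288403349]) @ [[-0.62, -0.78], [0.78, -0.62]]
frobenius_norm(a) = 0.20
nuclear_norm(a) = 0.20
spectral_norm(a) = 0.20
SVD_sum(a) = [[0.02, 0.03], [0.02, 0.03], [-0.12, -0.15]] + [[-0.00, 0.0], [-0.0, 0.0], [-0.0, 0.00]]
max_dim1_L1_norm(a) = 0.27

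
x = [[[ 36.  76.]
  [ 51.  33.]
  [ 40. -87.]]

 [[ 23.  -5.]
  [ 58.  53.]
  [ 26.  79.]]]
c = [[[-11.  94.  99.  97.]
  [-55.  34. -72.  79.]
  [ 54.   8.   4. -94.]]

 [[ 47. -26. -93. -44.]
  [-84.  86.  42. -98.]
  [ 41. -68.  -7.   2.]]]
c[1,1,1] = 86.0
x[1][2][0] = 26.0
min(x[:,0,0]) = 23.0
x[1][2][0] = 26.0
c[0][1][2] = -72.0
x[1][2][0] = 26.0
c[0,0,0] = -11.0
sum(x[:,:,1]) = 149.0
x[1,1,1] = 53.0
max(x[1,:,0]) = 58.0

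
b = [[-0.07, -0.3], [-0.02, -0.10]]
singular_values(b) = [0.32, 0.0]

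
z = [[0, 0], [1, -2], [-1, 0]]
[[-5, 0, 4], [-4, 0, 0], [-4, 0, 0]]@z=[[-4, 0], [0, 0], [0, 0]]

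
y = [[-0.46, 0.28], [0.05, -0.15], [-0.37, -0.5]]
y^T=[[-0.46, 0.05, -0.37], [0.28, -0.15, -0.5]]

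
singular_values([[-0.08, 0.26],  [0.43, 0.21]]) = [0.48, 0.27]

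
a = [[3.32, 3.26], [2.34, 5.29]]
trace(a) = 8.61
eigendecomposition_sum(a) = [[0.92, -0.76], [-0.55, 0.46]] + [[2.40, 4.02], [2.89, 4.83]]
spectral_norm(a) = 7.30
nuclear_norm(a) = 8.66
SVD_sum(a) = [[2.42, 3.83], [3.05, 4.84]] + [[0.90, -0.57], [-0.71, 0.45]]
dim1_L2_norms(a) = [4.65, 5.78]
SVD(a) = [[-0.62, -0.78], [-0.78, 0.62]] @ diag([7.2977086407986125, 1.3613040049942098]) @ [[-0.53,-0.85],[-0.85,0.53]]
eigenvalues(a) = [1.37, 7.24]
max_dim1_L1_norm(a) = 7.63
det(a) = 9.93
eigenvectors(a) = [[-0.86,-0.64], [0.51,-0.77]]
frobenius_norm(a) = 7.42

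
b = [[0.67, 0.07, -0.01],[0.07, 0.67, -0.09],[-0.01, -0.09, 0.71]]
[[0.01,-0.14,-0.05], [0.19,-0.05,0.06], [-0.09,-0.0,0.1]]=b @ [[-0.02,-0.21,-0.09], [0.27,-0.05,0.12], [-0.09,-0.01,0.16]]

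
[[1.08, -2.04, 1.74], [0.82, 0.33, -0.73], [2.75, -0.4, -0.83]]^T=[[1.08, 0.82, 2.75],[-2.04, 0.33, -0.4],[1.74, -0.73, -0.83]]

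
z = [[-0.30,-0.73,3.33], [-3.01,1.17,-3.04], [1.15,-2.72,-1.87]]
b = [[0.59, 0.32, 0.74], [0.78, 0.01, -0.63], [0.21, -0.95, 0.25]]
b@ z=[[-0.29, -2.07, -0.39], [-0.99, 1.16, 3.75], [3.08, -1.94, 3.12]]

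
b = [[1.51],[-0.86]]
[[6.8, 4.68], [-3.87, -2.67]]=b@[[4.50, 3.1]]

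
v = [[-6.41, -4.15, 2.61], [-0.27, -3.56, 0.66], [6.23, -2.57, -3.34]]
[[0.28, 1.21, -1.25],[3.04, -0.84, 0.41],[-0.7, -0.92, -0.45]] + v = [[-6.13, -2.94, 1.36], [2.77, -4.40, 1.07], [5.53, -3.49, -3.79]]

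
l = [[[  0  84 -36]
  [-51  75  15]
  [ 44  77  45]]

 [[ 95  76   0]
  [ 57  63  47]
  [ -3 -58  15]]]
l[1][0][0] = 95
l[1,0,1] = 76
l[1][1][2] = 47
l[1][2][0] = -3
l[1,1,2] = 47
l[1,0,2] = 0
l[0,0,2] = -36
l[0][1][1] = 75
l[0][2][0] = 44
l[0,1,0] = -51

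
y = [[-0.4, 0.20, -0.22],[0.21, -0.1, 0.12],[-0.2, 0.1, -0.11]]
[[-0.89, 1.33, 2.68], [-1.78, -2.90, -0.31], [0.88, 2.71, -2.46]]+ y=[[-1.29, 1.53, 2.46], [-1.57, -3.00, -0.19], [0.68, 2.81, -2.57]]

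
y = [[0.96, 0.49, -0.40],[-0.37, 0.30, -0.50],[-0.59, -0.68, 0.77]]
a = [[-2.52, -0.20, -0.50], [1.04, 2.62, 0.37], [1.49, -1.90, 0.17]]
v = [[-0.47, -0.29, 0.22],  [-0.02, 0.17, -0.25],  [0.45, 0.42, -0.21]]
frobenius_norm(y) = 1.79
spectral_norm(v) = 0.89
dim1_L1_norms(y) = [1.85, 1.17, 2.04]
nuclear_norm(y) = 2.39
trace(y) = 2.03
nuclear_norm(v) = 1.22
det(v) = -0.02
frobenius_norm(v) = 0.93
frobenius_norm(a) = 4.54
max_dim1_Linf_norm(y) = 0.96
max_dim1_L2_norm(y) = 1.18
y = a @ v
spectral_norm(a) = 3.30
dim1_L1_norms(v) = [0.98, 0.44, 1.08]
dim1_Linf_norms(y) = [0.96, 0.5, 0.77]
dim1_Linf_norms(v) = [0.47, 0.25, 0.45]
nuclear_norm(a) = 6.42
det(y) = 0.01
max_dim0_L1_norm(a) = 5.05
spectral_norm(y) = 1.61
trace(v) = -0.51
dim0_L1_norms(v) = [0.94, 0.88, 0.68]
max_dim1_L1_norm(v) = 1.08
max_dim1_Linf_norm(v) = 0.47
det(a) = -0.03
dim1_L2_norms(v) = [0.59, 0.3, 0.65]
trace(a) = 0.27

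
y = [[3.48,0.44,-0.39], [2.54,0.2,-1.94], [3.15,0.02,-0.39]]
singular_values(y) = [5.55, 1.39, 0.28]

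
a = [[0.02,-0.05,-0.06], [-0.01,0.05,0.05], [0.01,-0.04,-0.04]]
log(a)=[[-3.61,-4.5,-5.50], [-1.00,-1.11,4.50], [1.0,-3.5,-9.11]]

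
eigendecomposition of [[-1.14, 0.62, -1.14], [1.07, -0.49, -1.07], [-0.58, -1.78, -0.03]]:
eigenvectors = [[(0.41+0j),  -0.60+0.00j,  -0.60-0.00j], [0.56+0.00j,  (0.15+0.54j),  0.15-0.54j], [(-0.72+0j),  -0.20+0.54j,  -0.20-0.54j]]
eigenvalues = [(1.68+0j), (-1.67+0.46j), (-1.67-0.46j)]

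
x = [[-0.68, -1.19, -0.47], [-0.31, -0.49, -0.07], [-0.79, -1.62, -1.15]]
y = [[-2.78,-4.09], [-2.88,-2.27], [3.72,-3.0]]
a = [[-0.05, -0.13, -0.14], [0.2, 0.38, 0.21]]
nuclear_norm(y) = 10.95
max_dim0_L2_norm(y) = 5.56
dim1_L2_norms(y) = [4.95, 3.67, 4.78]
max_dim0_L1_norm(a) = 0.51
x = y @ a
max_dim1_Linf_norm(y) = 4.09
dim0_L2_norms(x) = [1.09, 2.07, 1.24]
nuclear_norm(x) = 2.99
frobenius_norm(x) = 2.65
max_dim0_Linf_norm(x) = 1.62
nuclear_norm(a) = 0.58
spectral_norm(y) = 6.09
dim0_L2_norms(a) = [0.21, 0.4, 0.25]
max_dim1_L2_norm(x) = 2.14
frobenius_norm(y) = 7.79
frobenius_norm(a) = 0.52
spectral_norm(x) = 2.62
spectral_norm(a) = 0.51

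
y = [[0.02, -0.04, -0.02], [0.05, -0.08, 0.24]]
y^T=[[0.02, 0.05], [-0.04, -0.08], [-0.02, 0.24]]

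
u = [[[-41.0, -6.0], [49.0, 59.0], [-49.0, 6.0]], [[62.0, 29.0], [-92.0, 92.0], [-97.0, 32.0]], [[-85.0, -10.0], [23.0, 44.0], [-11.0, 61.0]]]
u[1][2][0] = -97.0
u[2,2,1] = 61.0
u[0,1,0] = 49.0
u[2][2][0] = -11.0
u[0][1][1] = 59.0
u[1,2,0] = -97.0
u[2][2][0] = -11.0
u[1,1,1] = 92.0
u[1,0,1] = 29.0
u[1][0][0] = 62.0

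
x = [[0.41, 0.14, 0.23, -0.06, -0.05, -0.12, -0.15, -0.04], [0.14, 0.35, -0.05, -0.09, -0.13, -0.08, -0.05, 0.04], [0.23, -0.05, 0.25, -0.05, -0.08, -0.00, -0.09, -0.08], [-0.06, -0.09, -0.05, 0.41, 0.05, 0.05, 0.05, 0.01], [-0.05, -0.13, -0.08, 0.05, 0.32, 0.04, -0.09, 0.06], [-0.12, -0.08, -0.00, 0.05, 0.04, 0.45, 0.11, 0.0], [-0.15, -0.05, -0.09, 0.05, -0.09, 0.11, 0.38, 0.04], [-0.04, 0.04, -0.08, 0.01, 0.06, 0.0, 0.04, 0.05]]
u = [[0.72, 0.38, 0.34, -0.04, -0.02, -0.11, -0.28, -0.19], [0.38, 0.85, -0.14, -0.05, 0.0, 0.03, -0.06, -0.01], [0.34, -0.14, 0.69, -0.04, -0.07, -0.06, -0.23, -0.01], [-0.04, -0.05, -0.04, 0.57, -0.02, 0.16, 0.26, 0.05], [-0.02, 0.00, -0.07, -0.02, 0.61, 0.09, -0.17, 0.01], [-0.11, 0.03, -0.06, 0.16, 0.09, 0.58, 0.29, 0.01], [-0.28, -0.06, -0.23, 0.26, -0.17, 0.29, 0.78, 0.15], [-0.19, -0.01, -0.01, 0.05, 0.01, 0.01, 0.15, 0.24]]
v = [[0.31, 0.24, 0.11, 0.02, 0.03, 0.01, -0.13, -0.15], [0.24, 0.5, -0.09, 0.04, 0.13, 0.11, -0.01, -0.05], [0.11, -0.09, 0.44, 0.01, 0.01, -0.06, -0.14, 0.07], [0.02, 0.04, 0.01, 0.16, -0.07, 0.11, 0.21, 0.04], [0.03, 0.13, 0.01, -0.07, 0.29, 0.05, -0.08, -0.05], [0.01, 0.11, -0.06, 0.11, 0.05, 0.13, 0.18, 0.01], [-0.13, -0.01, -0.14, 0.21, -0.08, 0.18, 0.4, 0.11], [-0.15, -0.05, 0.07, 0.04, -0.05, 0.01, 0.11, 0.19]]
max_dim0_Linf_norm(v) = 0.5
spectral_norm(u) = 1.55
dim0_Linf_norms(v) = [0.31, 0.5, 0.44, 0.21, 0.29, 0.18, 0.4, 0.19]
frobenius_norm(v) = 1.21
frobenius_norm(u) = 2.20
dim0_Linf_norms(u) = [0.72, 0.85, 0.69, 0.57, 0.61, 0.58, 0.78, 0.24]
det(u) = 0.00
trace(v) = 2.42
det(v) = -0.00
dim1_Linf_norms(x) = [0.41, 0.35, 0.25, 0.41, 0.32, 0.45, 0.38, 0.08]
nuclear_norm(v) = 2.43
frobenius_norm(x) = 1.18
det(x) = -0.00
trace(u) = 5.04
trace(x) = 2.62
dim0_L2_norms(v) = [0.45, 0.59, 0.49, 0.3, 0.34, 0.28, 0.54, 0.29]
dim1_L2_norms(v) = [0.45, 0.59, 0.49, 0.3, 0.34, 0.28, 0.54, 0.29]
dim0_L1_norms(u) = [2.08, 1.52, 1.58, 1.19, 0.99, 1.33, 2.22, 0.67]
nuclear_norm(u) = 5.04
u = x + v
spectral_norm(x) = 0.85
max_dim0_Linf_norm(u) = 0.85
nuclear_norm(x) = 2.62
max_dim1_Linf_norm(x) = 0.45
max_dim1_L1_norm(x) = 1.2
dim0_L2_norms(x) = [0.53, 0.42, 0.38, 0.44, 0.38, 0.49, 0.45, 0.13]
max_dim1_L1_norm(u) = 2.22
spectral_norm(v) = 0.80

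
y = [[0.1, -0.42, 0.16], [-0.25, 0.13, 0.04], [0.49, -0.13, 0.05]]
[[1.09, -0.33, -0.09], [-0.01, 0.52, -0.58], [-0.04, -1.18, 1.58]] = y @ [[-0.83, -2.34, 3.50], [-2.16, -0.17, 1.72], [1.64, -1.05, 1.74]]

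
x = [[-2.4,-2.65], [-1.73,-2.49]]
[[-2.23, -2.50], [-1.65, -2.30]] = x @ [[0.84,0.08], [0.08,0.87]]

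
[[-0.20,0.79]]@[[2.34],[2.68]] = [[1.65]]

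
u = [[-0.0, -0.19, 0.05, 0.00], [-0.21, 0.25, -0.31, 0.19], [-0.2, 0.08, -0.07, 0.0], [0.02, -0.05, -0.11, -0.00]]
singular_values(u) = [0.54, 0.16, 0.15, 0.07]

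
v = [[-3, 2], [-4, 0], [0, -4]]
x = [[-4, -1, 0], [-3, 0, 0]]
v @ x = [[6, 3, 0], [16, 4, 0], [12, 0, 0]]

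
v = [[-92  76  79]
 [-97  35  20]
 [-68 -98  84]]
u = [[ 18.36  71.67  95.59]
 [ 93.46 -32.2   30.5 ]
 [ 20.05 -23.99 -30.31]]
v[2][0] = -68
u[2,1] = -23.99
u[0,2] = 95.59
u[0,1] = 71.67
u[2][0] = 20.05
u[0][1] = 71.67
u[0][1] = 71.67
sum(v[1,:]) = -42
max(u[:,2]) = 95.59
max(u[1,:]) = 93.46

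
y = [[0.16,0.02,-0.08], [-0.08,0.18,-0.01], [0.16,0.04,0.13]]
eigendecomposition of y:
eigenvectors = [[(-0.12-0.53j), -0.12+0.53j, -0.13+0.00j],[(0.27-0.23j), (0.27+0.23j), (0.95+0j)],[-0.76+0.00j, -0.76-0.00j, (0.28+0j)]]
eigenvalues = [(0.14+0.12j), (0.14-0.12j), (0.19+0j)]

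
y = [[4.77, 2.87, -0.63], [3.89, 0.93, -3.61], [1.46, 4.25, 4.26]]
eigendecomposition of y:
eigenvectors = [[(-0.54+0j),0.43+0.28j,(0.43-0.28j)],[0.64+0.00j,(-0.08+0.35j),-0.08-0.35j],[(-0.55+0j),(0.78+0j),(0.78-0j)]]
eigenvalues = [(0.73+0j), (4.61+2.4j), (4.61-2.4j)]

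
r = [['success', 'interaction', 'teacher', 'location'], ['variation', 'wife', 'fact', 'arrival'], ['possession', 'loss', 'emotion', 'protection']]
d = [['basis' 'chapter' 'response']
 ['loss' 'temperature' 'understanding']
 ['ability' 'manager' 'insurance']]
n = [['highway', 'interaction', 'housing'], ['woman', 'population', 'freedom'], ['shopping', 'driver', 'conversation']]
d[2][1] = 'manager'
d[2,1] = 'manager'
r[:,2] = ['teacher', 'fact', 'emotion']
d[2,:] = ['ability', 'manager', 'insurance']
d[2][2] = 'insurance'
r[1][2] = 'fact'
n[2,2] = 'conversation'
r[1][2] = 'fact'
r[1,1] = 'wife'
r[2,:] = ['possession', 'loss', 'emotion', 'protection']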